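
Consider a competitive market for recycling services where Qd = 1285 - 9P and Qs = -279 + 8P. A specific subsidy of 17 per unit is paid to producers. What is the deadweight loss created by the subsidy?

Deadweight loss = 612

Pre-subsidy: 1285 - 9P = -279 + 8P gives P* = 92, Q* = 457.
With the subsidy, sellers receive Ps = Pb + 17 for each unit, where Pb is the price buyers pay.
Supply in terms of Pb becomes Qs = -279 + 8(Pb + 17) = -143 + 8Pb. Setting this equal to demand: 1285 - 9Pb = -143 + 8Pb, so Pb = 84.
Sellers receive Ps = 84 + 17 = 101; Q' = 1285 − 9·84 = 529.
The subsidy expands output by 529 − 457 = 72 past the efficient level; on those units the gap between marginal cost and willingness to pay runs from 0 up to 17.
DWL = ½ × 17 × 72 = 612.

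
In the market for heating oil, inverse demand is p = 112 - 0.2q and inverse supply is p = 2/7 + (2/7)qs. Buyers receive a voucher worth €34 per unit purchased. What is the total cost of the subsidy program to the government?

Pre-subsidy: 112 - 0.2q = 2/7 + (2/7)q gives q* = 230 and p* = 66.
With the rebate, buyers effectively pay pb = ps − 34, where ps is the price sellers receive.
On the curves, pb = 112 - 0.2q and ps = 2/7 + (2/7)q; the wedge ps − pb = 34 gives 2/7 + (2/7)q − (112 - 0.2q) = 34, so q' = 300.
Then pb = 112 − 0.2·300 = 52 and ps = 2/7 + (2/7)·300 = 86.
Government outlay = subsidy × quantity = 34 × 300 = 10200.

Government cost = €10200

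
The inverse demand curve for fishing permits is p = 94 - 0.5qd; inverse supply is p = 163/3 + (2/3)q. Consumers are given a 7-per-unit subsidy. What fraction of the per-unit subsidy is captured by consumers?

Consumer share = 3/7

Pre-subsidy: 94 - 0.5q = 163/3 + (2/3)q gives q* = 34 and p* = 77.
With the rebate, buyers effectively pay pb = ps − 7, where ps is the price sellers receive.
On the curves, pb = 94 - 0.5q and ps = 163/3 + (2/3)q; the wedge ps − pb = 7 gives 163/3 + (2/3)q − (94 - 0.5q) = 7, so q' = 40.
Then pb = 94 − 0.5·40 = 74 and ps = 163/3 + (2/3)·40 = 81.
Buyers' price falls by p* − pb = 77 − 74 = 3; sellers' price rises by ps − p* = 81 − 77 = 4.
So consumers capture 3/7 = 3/7 of each unit of subsidy.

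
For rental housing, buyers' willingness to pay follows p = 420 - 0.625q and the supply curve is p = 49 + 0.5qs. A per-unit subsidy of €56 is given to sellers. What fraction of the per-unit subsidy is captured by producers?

Producer share = 4/9

Pre-subsidy: 420 - 0.625q = 49 + 0.5q gives q* = 2968/9 and p* = 1925/9.
With the subsidy, sellers receive ps = pb + 56 for each unit, where pb is the price buyers pay.
On the curves, pb = 420 - 0.625q and ps = 49 + 0.5q; the wedge ps − pb = 56 gives 49 + 0.5q − (420 - 0.625q) = 56, so q' = 3416/9.
Then pb = 420 − 0.625·(3416/9) = 1645/9 and ps = 49 + 0.5·(3416/9) = 2149/9.
Buyers' price falls by p* − pb = 1925/9 − 1645/9 = 280/9; sellers' price rises by ps − p* = 2149/9 − 1925/9 = 224/9.
So producers capture (224/9)/56 = 4/9 of each unit of subsidy.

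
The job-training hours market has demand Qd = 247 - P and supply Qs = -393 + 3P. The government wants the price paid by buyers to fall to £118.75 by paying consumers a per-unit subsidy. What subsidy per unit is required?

Required subsidy s = £55 per unit

At a buyer price of 118.75, quantity demanded is 247 − 1·118.75 = 128.25.
Sellers supply 128.25 only when they receive Ps with -393 + 3·Ps = 128.25, i.e. Ps = 173.75.
s = Ps − Pb = 173.75 − 118.75 = 55.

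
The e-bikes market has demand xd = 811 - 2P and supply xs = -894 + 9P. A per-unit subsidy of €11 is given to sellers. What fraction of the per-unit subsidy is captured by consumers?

Pre-subsidy: 811 - 2P = -894 + 9P gives P* = 155, x* = 501.
With the subsidy, sellers receive Ps = Pb + 11 for each unit, where Pb is the price buyers pay.
Supply in terms of Pb becomes xs = -894 + 9(Pb + 11) = -795 + 9Pb. Setting this equal to demand: 811 - 2Pb = -795 + 9Pb, so Pb = 146.
Sellers receive Ps = 146 + 11 = 157; x' = 811 − 2·146 = 519.
Buyers' price falls by P* − Pb = 155 − 146 = 9; sellers' price rises by Ps − P* = 157 − 155 = 2.
So consumers capture 9/11 = 9/11 of each unit of subsidy.

Consumer share = 9/11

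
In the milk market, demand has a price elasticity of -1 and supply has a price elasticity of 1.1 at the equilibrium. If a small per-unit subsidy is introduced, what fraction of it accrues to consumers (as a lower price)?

Consumer share = 11/21

For a small subsidy around the equilibrium, the benefit split depends on the relative slopes, which at a point are proportional to the elasticities.
Buyer share = εs/(εs + |εd|) = 1.1/(1.1 + 1) = 11/21; seller share = |εd|/(εs + |εd|) = 10/21.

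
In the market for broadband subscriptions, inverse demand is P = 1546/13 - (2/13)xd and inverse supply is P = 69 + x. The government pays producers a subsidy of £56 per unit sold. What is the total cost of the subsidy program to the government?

Government cost = £5140.8

Pre-subsidy: 1546/13 - (2/13)x = 69 + x gives x* = 649/15 and P* = 1684/15.
With the subsidy, sellers receive Ps = Pb + 56 for each unit, where Pb is the price buyers pay.
On the curves, Pb = 1546/13 - (2/13)x and Ps = 69 + x; the wedge Ps − Pb = 56 gives 69 + x − (1546/13 - (2/13)x) = 56, so x' = 91.8.
Then Pb = 1546/13 − (2/13)·91.8 = 104.8 and Ps = 69 + 1·91.8 = 160.8.
Government outlay = subsidy × quantity = 56 × 91.8 = 5140.8.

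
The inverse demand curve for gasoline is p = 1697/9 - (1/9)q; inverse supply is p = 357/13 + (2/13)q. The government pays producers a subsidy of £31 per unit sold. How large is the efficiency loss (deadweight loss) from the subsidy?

Deadweight loss = £1813.5

Pre-subsidy: 1697/9 - (1/9)q = 357/13 + (2/13)q gives q* = 608 and p* = 121.
With the subsidy, sellers receive ps = pb + 31 for each unit, where pb is the price buyers pay.
On the curves, pb = 1697/9 - (1/9)q and ps = 357/13 + (2/13)q; the wedge ps − pb = 31 gives 357/13 + (2/13)q − (1697/9 - (1/9)q) = 31, so q' = 725.
Then pb = 1697/9 − (1/9)·725 = 108 and ps = 357/13 + (2/13)·725 = 139.
The subsidy expands output by 725 − 608 = 117 past the efficient level; on those units the gap between marginal cost and willingness to pay runs from 0 up to 31.
DWL = ½ × 31 × 117 = 1813.5.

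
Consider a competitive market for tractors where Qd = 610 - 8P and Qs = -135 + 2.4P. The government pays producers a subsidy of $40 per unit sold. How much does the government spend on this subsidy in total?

Pre-subsidy: 610 - 8P = -135 + 2.4P gives P* = 3725/52, Q* = 480/13.
With the subsidy, sellers receive Ps = Pb + 40 for each unit, where Pb is the price buyers pay.
Supply in terms of Pb becomes Qs = -135 + 2.4(Pb + 40) = -39 + 2.4Pb. Setting this equal to demand: 610 - 8Pb = -39 + 2.4Pb, so Pb = 3245/52.
Sellers receive Ps = 3245/52 + 40 = 5325/52; Q' = 610 − 8·(3245/52) = 1440/13.
Government outlay = subsidy × quantity = 40 × 1440/13 = 57600/13.

Government cost = 57600/13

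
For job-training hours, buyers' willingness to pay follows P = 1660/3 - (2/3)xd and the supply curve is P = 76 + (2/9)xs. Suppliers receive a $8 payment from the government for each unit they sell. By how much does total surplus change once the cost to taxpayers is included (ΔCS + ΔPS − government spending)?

Pre-subsidy: 1660/3 - (2/3)x = 76 + (2/9)x gives x* = 537 and P* = 586/3.
With the subsidy, sellers receive Ps = Pb + 8 for each unit, where Pb is the price buyers pay.
On the curves, Pb = 1660/3 - (2/3)x and Ps = 76 + (2/9)x; the wedge Ps − Pb = 8 gives 76 + (2/9)x − (1660/3 - (2/3)x) = 8, so x' = 546.
Then Pb = 1660/3 − (2/3)·546 = 568/3 and Ps = 76 + (2/9)·546 = 592/3.
ΔCS = ½(537 + 546)(586/3 − 568/3) = 3249; ΔPS = ½(537 + 546)(592/3 − 586/3) = 1083.
Government spending = 8 × 546 = 4368.
Net change = 3249 + 1083 − 4368 = -36. The loss equals the DWL triangle ½·8·9.

Net change in total surplus = -$36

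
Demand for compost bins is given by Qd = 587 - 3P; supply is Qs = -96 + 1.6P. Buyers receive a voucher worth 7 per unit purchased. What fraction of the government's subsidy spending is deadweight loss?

Pre-subsidy: 587 - 3P = -96 + 1.6P gives P* = 3415/23, Q* = 3256/23.
With the rebate, buyers effectively pay Pb = Ps − 7, where Ps is the price sellers receive.
Demand in terms of Ps becomes Qd = 587 − 3(Ps − 7) = 608 - 3Ps. Setting this equal to supply: 608 - 3Ps = -96 + 1.6Ps, so Ps = 3520/23.
Buyers pay Pb = 3520/23 − 7 = 3359/23; Q' = -96 + 1.6·(3520/23) = 3424/23.
ΔCS = ½(3256/23 + 3424/23)(3415/23 − 3359/23) = 187040/529; ΔPS = ½(3256/23 + 3424/23)(3520/23 − 3415/23) = 350700/529.
Government spending = 7 × 3424/23 = 23968/23.
DWL = ½ × 7 × (3424/23 − 3256/23) = 588/23; fraction = (588/23) / (23968/23) = 21/856.

DWL / government spending = 21/856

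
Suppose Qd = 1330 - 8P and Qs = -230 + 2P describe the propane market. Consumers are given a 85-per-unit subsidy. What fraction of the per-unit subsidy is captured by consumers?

Consumer share = 0.2

Pre-subsidy: 1330 - 8P = -230 + 2P gives P* = 156, Q* = 82.
With the rebate, buyers effectively pay Pb = Ps − 85, where Ps is the price sellers receive.
Demand in terms of Ps becomes Qd = 1330 − 8(Ps − 85) = 2010 - 8Ps. Setting this equal to supply: 2010 - 8Ps = -230 + 2Ps, so Ps = 224.
Buyers pay Pb = 224 − 85 = 139; Q' = -230 + 2·224 = 218.
Buyers' price falls by P* − Pb = 156 − 139 = 17; sellers' price rises by Ps − P* = 224 − 156 = 68.
So consumers capture 17/85 = 0.2 of each unit of subsidy.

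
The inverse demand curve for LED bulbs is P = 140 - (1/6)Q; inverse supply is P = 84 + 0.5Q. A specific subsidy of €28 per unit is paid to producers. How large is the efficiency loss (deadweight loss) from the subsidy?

Pre-subsidy: 140 - (1/6)Q = 84 + 0.5Q gives Q* = 84 and P* = 126.
With the subsidy, sellers receive Ps = Pb + 28 for each unit, where Pb is the price buyers pay.
On the curves, Pb = 140 - (1/6)Q and Ps = 84 + 0.5Q; the wedge Ps − Pb = 28 gives 84 + 0.5Q − (140 - (1/6)Q) = 28, so Q' = 126.
Then Pb = 140 − (1/6)·126 = 119 and Ps = 84 + 0.5·126 = 147.
The subsidy expands output by 126 − 84 = 42 past the efficient level; on those units the gap between marginal cost and willingness to pay runs from 0 up to 28.
DWL = ½ × 28 × 42 = 588.

Deadweight loss = €588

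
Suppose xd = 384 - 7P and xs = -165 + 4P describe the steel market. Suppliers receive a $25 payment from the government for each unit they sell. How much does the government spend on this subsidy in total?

Pre-subsidy: 384 - 7P = -165 + 4P gives P* = 549/11, x* = 381/11.
With the subsidy, sellers receive Ps = Pb + 25 for each unit, where Pb is the price buyers pay.
Supply in terms of Pb becomes xs = -165 + 4(Pb + 25) = -65 + 4Pb. Setting this equal to demand: 384 - 7Pb = -65 + 4Pb, so Pb = 449/11.
Sellers receive Ps = 449/11 + 25 = 724/11; x' = 384 − 7·(449/11) = 1081/11.
Government outlay = subsidy × quantity = 25 × 1081/11 = 27025/11.

Government cost = 27025/11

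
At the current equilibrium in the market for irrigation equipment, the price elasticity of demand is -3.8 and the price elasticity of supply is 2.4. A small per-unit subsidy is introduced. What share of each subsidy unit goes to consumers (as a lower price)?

Consumer share = 12/31

For a small subsidy around the equilibrium, the benefit split depends on the relative slopes, which at a point are proportional to the elasticities.
Buyer share = εs/(εs + |εd|) = 2.4/(2.4 + 3.8) = 12/31; seller share = |εd|/(εs + |εd|) = 19/31.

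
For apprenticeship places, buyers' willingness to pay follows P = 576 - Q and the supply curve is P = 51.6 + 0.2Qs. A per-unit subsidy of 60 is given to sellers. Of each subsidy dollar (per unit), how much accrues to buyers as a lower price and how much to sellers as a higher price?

Buyers gain 50 per unit; sellers gain 10 per unit

Pre-subsidy: 576 - Q = 51.6 + 0.2Q gives Q* = 437 and P* = 139.
With the subsidy, sellers receive Ps = Pb + 60 for each unit, where Pb is the price buyers pay.
On the curves, Pb = 576 - Q and Ps = 51.6 + 0.2Q; the wedge Ps − Pb = 60 gives 51.6 + 0.2Q − (576 - Q) = 60, so Q' = 487.
Then Pb = 576 − 1·487 = 89 and Ps = 51.6 + 0.2·487 = 149.
Buyers' price falls by P* − Pb = 139 − 89 = 50; sellers' price rises by Ps − P* = 149 − 139 = 10.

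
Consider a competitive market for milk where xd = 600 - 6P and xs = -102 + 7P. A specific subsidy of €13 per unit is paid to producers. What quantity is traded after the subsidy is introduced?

x' = 318

Pre-subsidy: 600 - 6P = -102 + 7P gives P* = 54, x* = 276.
With the subsidy, sellers receive Ps = Pb + 13 for each unit, where Pb is the price buyers pay.
Supply in terms of Pb becomes xs = -102 + 7(Pb + 13) = -11 + 7Pb. Setting this equal to demand: 600 - 6Pb = -11 + 7Pb, so Pb = 47.
Sellers receive Ps = 47 + 13 = 60; x' = 600 − 6·47 = 318.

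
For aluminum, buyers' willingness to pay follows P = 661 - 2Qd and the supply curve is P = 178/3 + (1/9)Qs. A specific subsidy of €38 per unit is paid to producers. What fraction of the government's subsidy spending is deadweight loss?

DWL / government spending = 3/101

Pre-subsidy: 661 - 2Q = 178/3 + (1/9)Q gives Q* = 285 and P* = 91.
With the subsidy, sellers receive Ps = Pb + 38 for each unit, where Pb is the price buyers pay.
On the curves, Pb = 661 - 2Q and Ps = 178/3 + (1/9)Q; the wedge Ps − Pb = 38 gives 178/3 + (1/9)Q − (661 - 2Q) = 38, so Q' = 303.
Then Pb = 661 − 2·303 = 55 and Ps = 178/3 + (1/9)·303 = 93.
ΔCS = ½(285 + 303)(91 − 55) = 10584; ΔPS = ½(285 + 303)(93 − 91) = 588.
Government spending = 38 × 303 = 11514.
DWL = ½ × 38 × (303 − 285) = 342; fraction = 342 / 11514 = 3/101.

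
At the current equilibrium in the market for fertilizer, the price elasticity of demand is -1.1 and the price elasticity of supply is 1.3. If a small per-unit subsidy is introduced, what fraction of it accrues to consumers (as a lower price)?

For a small subsidy around the equilibrium, the benefit split depends on the relative slopes, which at a point are proportional to the elasticities.
Buyer share = εs/(εs + |εd|) = 1.3/(1.3 + 1.1) = 13/24; seller share = |εd|/(εs + |εd|) = 11/24.

Consumer share = 13/24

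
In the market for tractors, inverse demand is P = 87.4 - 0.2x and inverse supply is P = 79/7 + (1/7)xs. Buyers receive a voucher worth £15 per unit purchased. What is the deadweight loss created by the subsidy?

Deadweight loss = £328.125

Pre-subsidy: 87.4 - 0.2x = 79/7 + (1/7)x gives x* = 222 and P* = 43.
With the rebate, buyers effectively pay Pb = Ps − 15, where Ps is the price sellers receive.
On the curves, Pb = 87.4 - 0.2x and Ps = 79/7 + (1/7)x; the wedge Ps − Pb = 15 gives 79/7 + (1/7)x − (87.4 - 0.2x) = 15, so x' = 265.75.
Then Pb = 87.4 − 0.2·265.75 = 34.25 and Ps = 79/7 + (1/7)·265.75 = 49.25.
The subsidy expands output by 265.75 − 222 = 43.75 past the efficient level; on those units the gap between marginal cost and willingness to pay runs from 0 up to 15.
DWL = ½ × 15 × 43.75 = 328.125.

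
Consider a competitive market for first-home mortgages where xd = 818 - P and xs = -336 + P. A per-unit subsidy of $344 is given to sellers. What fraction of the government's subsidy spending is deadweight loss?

DWL / government spending = 86/413

Pre-subsidy: 818 - P = -336 + P gives P* = 577, x* = 241.
With the subsidy, sellers receive Ps = Pb + 344 for each unit, where Pb is the price buyers pay.
Supply in terms of Pb becomes xs = -336 + 1(Pb + 344) = 8 + Pb. Setting this equal to demand: 818 - Pb = 8 + Pb, so Pb = 405.
Sellers receive Ps = 405 + 344 = 749; x' = 818 − 1·405 = 413.
ΔCS = ½(241 + 413)(577 − 405) = 56244; ΔPS = ½(241 + 413)(749 − 577) = 56244.
Government spending = 344 × 413 = 142072.
DWL = ½ × 344 × (413 − 241) = 29584; fraction = 29584 / 142072 = 86/413.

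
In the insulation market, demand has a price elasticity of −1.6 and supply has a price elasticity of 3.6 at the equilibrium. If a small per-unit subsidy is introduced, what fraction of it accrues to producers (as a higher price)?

Producer share = 4/13

For a small subsidy around the equilibrium, the benefit split depends on the relative slopes, which at a point are proportional to the elasticities.
Buyer share = εs/(εs + |εd|) = 3.6/(3.6 + 1.6) = 9/13; seller share = |εd|/(εs + |εd|) = 4/13.
So producers capture 4/13 of the subsidy.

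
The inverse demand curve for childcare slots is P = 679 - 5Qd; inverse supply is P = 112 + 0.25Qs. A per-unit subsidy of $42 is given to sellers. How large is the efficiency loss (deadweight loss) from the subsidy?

Pre-subsidy: 679 - 5Q = 112 + 0.25Q gives Q* = 108 and P* = 139.
With the subsidy, sellers receive Ps = Pb + 42 for each unit, where Pb is the price buyers pay.
On the curves, Pb = 679 - 5Q and Ps = 112 + 0.25Q; the wedge Ps − Pb = 42 gives 112 + 0.25Q − (679 - 5Q) = 42, so Q' = 116.
Then Pb = 679 − 5·116 = 99 and Ps = 112 + 0.25·116 = 141.
The subsidy expands output by 116 − 108 = 8 past the efficient level; on those units the gap between marginal cost and willingness to pay runs from 0 up to 42.
DWL = ½ × 42 × 8 = 168.

Deadweight loss = $168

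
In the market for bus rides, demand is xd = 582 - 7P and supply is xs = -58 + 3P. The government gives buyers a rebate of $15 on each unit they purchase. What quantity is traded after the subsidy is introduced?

x' = 165.5

Pre-subsidy: 582 - 7P = -58 + 3P gives P* = 64, x* = 134.
With the rebate, buyers effectively pay Pb = Ps − 15, where Ps is the price sellers receive.
Demand in terms of Ps becomes xd = 582 − 7(Ps − 15) = 687 - 7Ps. Setting this equal to supply: 687 - 7Ps = -58 + 3Ps, so Ps = 74.5.
Buyers pay Pb = 74.5 − 15 = 59.5; x' = -58 + 3·74.5 = 165.5.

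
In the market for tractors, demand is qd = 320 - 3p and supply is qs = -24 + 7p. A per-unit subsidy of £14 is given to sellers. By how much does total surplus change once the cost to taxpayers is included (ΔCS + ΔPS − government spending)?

Pre-subsidy: 320 - 3p = -24 + 7p gives p* = 34.4, q* = 216.8.
With the subsidy, sellers receive ps = pb + 14 for each unit, where pb is the price buyers pay.
Supply in terms of pb becomes qs = -24 + 7(pb + 14) = 74 + 7pb. Setting this equal to demand: 320 - 3pb = 74 + 7pb, so pb = 24.6.
Sellers receive ps = 24.6 + 14 = 38.6; q' = 320 − 3·24.6 = 246.2.
ΔCS = ½(216.8 + 246.2)(34.4 − 24.6) = 2268.7; ΔPS = ½(216.8 + 246.2)(38.6 − 34.4) = 972.3.
Government spending = 14 × 246.2 = 3446.8.
Net change = 2268.7 + 972.3 − 3446.8 = -205.8. The loss equals the DWL triangle ½·14·29.4.

Net change in total surplus = -£205.8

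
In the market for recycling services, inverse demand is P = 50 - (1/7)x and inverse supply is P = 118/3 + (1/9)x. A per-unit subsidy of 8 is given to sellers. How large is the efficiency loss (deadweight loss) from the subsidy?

Deadweight loss = 126

Pre-subsidy: 50 - (1/7)x = 118/3 + (1/9)x gives x* = 42 and P* = 44.
With the subsidy, sellers receive Ps = Pb + 8 for each unit, where Pb is the price buyers pay.
On the curves, Pb = 50 - (1/7)x and Ps = 118/3 + (1/9)x; the wedge Ps − Pb = 8 gives 118/3 + (1/9)x − (50 - (1/7)x) = 8, so x' = 73.5.
Then Pb = 50 − (1/7)·73.5 = 39.5 and Ps = 118/3 + (1/9)·73.5 = 47.5.
The subsidy expands output by 73.5 − 42 = 31.5 past the efficient level; on those units the gap between marginal cost and willingness to pay runs from 0 up to 8.
DWL = ½ × 8 × 31.5 = 126.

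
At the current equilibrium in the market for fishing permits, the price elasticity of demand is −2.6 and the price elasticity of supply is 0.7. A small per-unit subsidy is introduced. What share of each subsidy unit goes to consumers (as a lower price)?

Consumer share = 7/33

For a small subsidy around the equilibrium, the benefit split depends on the relative slopes, which at a point are proportional to the elasticities.
Buyer share = εs/(εs + |εd|) = 0.7/(0.7 + 2.6) = 7/33; seller share = |εd|/(εs + |εd|) = 26/33.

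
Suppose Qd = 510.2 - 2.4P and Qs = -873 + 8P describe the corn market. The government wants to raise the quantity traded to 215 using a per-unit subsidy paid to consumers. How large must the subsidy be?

At Q = 215, invert demand for the buyer price: Pb = (510.2 − 215)/2.4 = 123; invert supply for the seller price: Ps = (215 − (-873))/8 = 136.
The subsidy must fill the gap: s = Ps − Pb = 136 − 123 = 13.

Required subsidy s = 13 per unit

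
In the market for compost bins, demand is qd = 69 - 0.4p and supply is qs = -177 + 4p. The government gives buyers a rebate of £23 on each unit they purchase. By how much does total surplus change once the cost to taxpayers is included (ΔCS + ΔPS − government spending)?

Pre-subsidy: 69 - 0.4p = -177 + 4p gives p* = 615/11, q* = 513/11.
With the rebate, buyers effectively pay pb = ps − 23, where ps is the price sellers receive.
Demand in terms of ps becomes qd = 69 − 0.4(ps − 23) = 78.2 - 0.4ps. Setting this equal to supply: 78.2 - 0.4ps = -177 + 4ps, so ps = 58.
Buyers pay pb = 58 − 23 = 35; q' = -177 + 4·58 = 55.
ΔCS = ½(513/11 + 55)(615/11 − 35) = 128570/121; ΔPS = ½(513/11 + 55)(58 − 615/11) = 12857/121.
Government spending = 23 × 55 = 1265.
Net change = 128570/121 + 12857/121 − 1265 = -1058/11. The loss equals the DWL triangle ½·23·92/11.

Net change in total surplus = -1058/11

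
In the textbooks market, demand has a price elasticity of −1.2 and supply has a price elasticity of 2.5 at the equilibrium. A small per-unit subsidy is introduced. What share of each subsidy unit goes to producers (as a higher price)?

For a small subsidy around the equilibrium, the benefit split depends on the relative slopes, which at a point are proportional to the elasticities.
Buyer share = εs/(εs + |εd|) = 2.5/(2.5 + 1.2) = 25/37; seller share = |εd|/(εs + |εd|) = 12/37.
So producers capture 12/37 of the subsidy.

Producer share = 12/37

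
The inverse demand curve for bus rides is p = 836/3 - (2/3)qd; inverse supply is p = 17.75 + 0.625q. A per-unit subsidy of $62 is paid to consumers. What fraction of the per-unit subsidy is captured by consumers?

Consumer share = 16/31

Pre-subsidy: 836/3 - (2/3)q = 17.75 + 0.625q gives q* = 202 and p* = 144.
With the rebate, buyers effectively pay pb = ps − 62, where ps is the price sellers receive.
On the curves, pb = 836/3 - (2/3)q and ps = 17.75 + 0.625q; the wedge ps − pb = 62 gives 17.75 + 0.625q − (836/3 - (2/3)q) = 62, so q' = 250.
Then pb = 836/3 − (2/3)·250 = 112 and ps = 17.75 + 0.625·250 = 174.
Buyers' price falls by p* − pb = 144 − 112 = 32; sellers' price rises by ps − p* = 174 − 144 = 30.
So consumers capture 32/62 = 16/31 of each unit of subsidy.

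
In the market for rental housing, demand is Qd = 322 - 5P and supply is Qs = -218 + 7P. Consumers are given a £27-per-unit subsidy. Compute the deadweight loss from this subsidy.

Deadweight loss = £1063.125

Pre-subsidy: 322 - 5P = -218 + 7P gives P* = 45, Q* = 97.
With the rebate, buyers effectively pay Pb = Ps − 27, where Ps is the price sellers receive.
Demand in terms of Ps becomes Qd = 322 − 5(Ps − 27) = 457 - 5Ps. Setting this equal to supply: 457 - 5Ps = -218 + 7Ps, so Ps = 56.25.
Buyers pay Pb = 56.25 − 27 = 29.25; Q' = -218 + 7·56.25 = 175.75.
The subsidy expands output by 175.75 − 97 = 78.75 past the efficient level; on those units the gap between marginal cost and willingness to pay runs from 0 up to 27.
DWL = ½ × 27 × 78.75 = 1063.125.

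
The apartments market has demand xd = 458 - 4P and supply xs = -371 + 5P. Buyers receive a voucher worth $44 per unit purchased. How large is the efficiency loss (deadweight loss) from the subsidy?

Deadweight loss = 19360/9

Pre-subsidy: 458 - 4P = -371 + 5P gives P* = 829/9, x* = 806/9.
With the rebate, buyers effectively pay Pb = Ps − 44, where Ps is the price sellers receive.
Demand in terms of Ps becomes xd = 458 − 4(Ps − 44) = 634 - 4Ps. Setting this equal to supply: 634 - 4Ps = -371 + 5Ps, so Ps = 335/3.
Buyers pay Pb = 335/3 − 44 = 203/3; x' = -371 + 5·(335/3) = 562/3.
The subsidy expands output by 562/3 − 806/9 = 880/9 past the efficient level; on those units the gap between marginal cost and willingness to pay runs from 0 up to 44.
DWL = ½ × 44 × 880/9 = 19360/9.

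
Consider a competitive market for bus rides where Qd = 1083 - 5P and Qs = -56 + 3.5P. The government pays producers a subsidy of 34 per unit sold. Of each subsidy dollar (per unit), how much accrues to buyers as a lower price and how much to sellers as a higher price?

Buyers gain 14 per unit; sellers gain 20 per unit

Pre-subsidy: 1083 - 5P = -56 + 3.5P gives P* = 134, Q* = 413.
With the subsidy, sellers receive Ps = Pb + 34 for each unit, where Pb is the price buyers pay.
Supply in terms of Pb becomes Qs = -56 + 3.5(Pb + 34) = 63 + 3.5Pb. Setting this equal to demand: 1083 - 5Pb = 63 + 3.5Pb, so Pb = 120.
Sellers receive Ps = 120 + 34 = 154; Q' = 1083 − 5·120 = 483.
Buyers' price falls by P* − Pb = 134 − 120 = 14; sellers' price rises by Ps − P* = 154 − 134 = 20.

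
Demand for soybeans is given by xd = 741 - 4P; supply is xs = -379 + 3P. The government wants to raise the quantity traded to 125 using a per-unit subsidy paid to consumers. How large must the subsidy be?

Required subsidy s = 14 per unit

At x = 125, invert demand for the buyer price: Pb = (741 − 125)/4 = 154; invert supply for the seller price: Ps = (125 − (-379))/3 = 168.
The subsidy must fill the gap: s = Ps − Pb = 168 − 154 = 14.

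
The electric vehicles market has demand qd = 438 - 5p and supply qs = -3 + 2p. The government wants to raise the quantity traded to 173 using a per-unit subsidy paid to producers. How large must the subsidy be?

At q = 173, invert demand for the buyer price: pb = (438 − 173)/5 = 53; invert supply for the seller price: ps = (173 − (-3))/2 = 88.
The subsidy must fill the gap: s = ps − pb = 88 − 53 = 35.

Required subsidy s = 35 per unit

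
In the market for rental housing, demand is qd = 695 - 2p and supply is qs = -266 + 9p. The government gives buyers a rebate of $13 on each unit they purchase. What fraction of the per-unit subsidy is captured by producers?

Pre-subsidy: 695 - 2p = -266 + 9p gives p* = 961/11, q* = 5723/11.
With the rebate, buyers effectively pay pb = ps − 13, where ps is the price sellers receive.
Demand in terms of ps becomes qd = 695 − 2(ps − 13) = 721 - 2ps. Setting this equal to supply: 721 - 2ps = -266 + 9ps, so ps = 987/11.
Buyers pay pb = 987/11 − 13 = 844/11; q' = -266 + 9·(987/11) = 5957/11.
Buyers' price falls by p* − pb = 961/11 − 844/11 = 117/11; sellers' price rises by ps − p* = 987/11 − 961/11 = 26/11.
So producers capture (26/11)/13 = 2/11 of each unit of subsidy.

Producer share = 2/11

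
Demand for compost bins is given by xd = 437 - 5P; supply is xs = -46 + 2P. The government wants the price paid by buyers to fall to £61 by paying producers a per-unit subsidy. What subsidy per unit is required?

At a buyer price of 61, quantity demanded is 437 − 5·61 = 132.
Sellers supply 132 only when they receive Ps with -46 + 2·Ps = 132, i.e. Ps = 89.
s = Ps − Pb = 89 − 61 = 28.

Required subsidy s = £28 per unit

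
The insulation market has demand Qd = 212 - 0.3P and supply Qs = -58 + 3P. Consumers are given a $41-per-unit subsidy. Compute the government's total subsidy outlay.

Pre-subsidy: 212 - 0.3P = -58 + 3P gives P* = 900/11, Q* = 2062/11.
With the rebate, buyers effectively pay Pb = Ps − 41, where Ps is the price sellers receive.
Demand in terms of Ps becomes Qd = 212 − 0.3(Ps − 41) = 224.3 - 0.3Ps. Setting this equal to supply: 224.3 - 0.3Ps = -58 + 3Ps, so Ps = 941/11.
Buyers pay Pb = 941/11 − 41 = 490/11; Q' = -58 + 3·(941/11) = 2185/11.
Government outlay = subsidy × quantity = 41 × 2185/11 = 89585/11.

Government cost = 89585/11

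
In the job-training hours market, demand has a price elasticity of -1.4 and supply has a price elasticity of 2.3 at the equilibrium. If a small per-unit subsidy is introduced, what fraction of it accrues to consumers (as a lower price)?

For a small subsidy around the equilibrium, the benefit split depends on the relative slopes, which at a point are proportional to the elasticities.
Buyer share = εs/(εs + |εd|) = 2.3/(2.3 + 1.4) = 23/37; seller share = |εd|/(εs + |εd|) = 14/37.

Consumer share = 23/37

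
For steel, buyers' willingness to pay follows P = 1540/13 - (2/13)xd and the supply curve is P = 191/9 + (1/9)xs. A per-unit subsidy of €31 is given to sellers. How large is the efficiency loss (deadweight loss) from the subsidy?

Pre-subsidy: 1540/13 - (2/13)x = 191/9 + (1/9)x gives x* = 367 and P* = 62.
With the subsidy, sellers receive Ps = Pb + 31 for each unit, where Pb is the price buyers pay.
On the curves, Pb = 1540/13 - (2/13)x and Ps = 191/9 + (1/9)x; the wedge Ps − Pb = 31 gives 191/9 + (1/9)x − (1540/13 - (2/13)x) = 31, so x' = 484.
Then Pb = 1540/13 − (2/13)·484 = 44 and Ps = 191/9 + (1/9)·484 = 75.
The subsidy expands output by 484 − 367 = 117 past the efficient level; on those units the gap between marginal cost and willingness to pay runs from 0 up to 31.
DWL = ½ × 31 × 117 = 1813.5.

Deadweight loss = €1813.5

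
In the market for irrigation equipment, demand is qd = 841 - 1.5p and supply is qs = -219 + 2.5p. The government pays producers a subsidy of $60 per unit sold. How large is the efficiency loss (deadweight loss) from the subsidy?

Deadweight loss = $1687.5

Pre-subsidy: 841 - 1.5p = -219 + 2.5p gives p* = 265, q* = 443.5.
With the subsidy, sellers receive ps = pb + 60 for each unit, where pb is the price buyers pay.
Supply in terms of pb becomes qs = -219 + 2.5(pb + 60) = -69 + 2.5pb. Setting this equal to demand: 841 - 1.5pb = -69 + 2.5pb, so pb = 227.5.
Sellers receive ps = 227.5 + 60 = 287.5; q' = 841 − 1.5·227.5 = 499.75.
The subsidy expands output by 499.75 − 443.5 = 56.25 past the efficient level; on those units the gap between marginal cost and willingness to pay runs from 0 up to 60.
DWL = ½ × 60 × 56.25 = 1687.5.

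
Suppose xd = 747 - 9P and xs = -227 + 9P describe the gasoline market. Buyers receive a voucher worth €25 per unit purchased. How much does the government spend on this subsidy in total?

Government cost = €9312.5

Pre-subsidy: 747 - 9P = -227 + 9P gives P* = 487/9, x* = 260.
With the rebate, buyers effectively pay Pb = Ps − 25, where Ps is the price sellers receive.
Demand in terms of Ps becomes xd = 747 − 9(Ps − 25) = 972 - 9Ps. Setting this equal to supply: 972 - 9Ps = -227 + 9Ps, so Ps = 1199/18.
Buyers pay Pb = 1199/18 − 25 = 749/18; x' = -227 + 9·(1199/18) = 372.5.
Government outlay = subsidy × quantity = 25 × 372.5 = 9312.5.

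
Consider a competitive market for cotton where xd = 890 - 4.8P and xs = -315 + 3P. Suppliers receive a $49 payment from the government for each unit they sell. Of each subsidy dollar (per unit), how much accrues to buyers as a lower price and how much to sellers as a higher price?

Buyers gain 245/13 per unit; sellers gain 392/13 per unit

Pre-subsidy: 890 - 4.8P = -315 + 3P gives P* = 6025/39, x* = 1930/13.
With the subsidy, sellers receive Ps = Pb + 49 for each unit, where Pb is the price buyers pay.
Supply in terms of Pb becomes xs = -315 + 3(Pb + 49) = -168 + 3Pb. Setting this equal to demand: 890 - 4.8Pb = -168 + 3Pb, so Pb = 5290/39.
Sellers receive Ps = 5290/39 + 49 = 7201/39; x' = 890 − 4.8·(5290/39) = 3106/13.
Buyers' price falls by P* − Pb = 6025/39 − 5290/39 = 245/13; sellers' price rises by Ps − P* = 7201/39 − 6025/39 = 392/13.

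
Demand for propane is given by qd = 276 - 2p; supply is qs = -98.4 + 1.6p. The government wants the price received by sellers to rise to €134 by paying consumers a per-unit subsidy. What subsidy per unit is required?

At a seller price of 134, quantity supplied is -98.4 + 1.6·134 = 116.
Buyers absorb 116 only when they pay pb with 276 − 2·pb = 116, i.e. pb = 80.
s = ps − pb = 134 − 80 = 54.

Required subsidy s = €54 per unit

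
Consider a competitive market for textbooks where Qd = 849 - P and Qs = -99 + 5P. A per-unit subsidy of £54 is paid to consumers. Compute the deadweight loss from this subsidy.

Pre-subsidy: 849 - P = -99 + 5P gives P* = 158, Q* = 691.
With the rebate, buyers effectively pay Pb = Ps − 54, where Ps is the price sellers receive.
Demand in terms of Ps becomes Qd = 849 − 1(Ps − 54) = 903 - Ps. Setting this equal to supply: 903 - Ps = -99 + 5Ps, so Ps = 167.
Buyers pay Pb = 167 − 54 = 113; Q' = -99 + 5·167 = 736.
The subsidy expands output by 736 − 691 = 45 past the efficient level; on those units the gap between marginal cost and willingness to pay runs from 0 up to 54.
DWL = ½ × 54 × 45 = 1215.

Deadweight loss = £1215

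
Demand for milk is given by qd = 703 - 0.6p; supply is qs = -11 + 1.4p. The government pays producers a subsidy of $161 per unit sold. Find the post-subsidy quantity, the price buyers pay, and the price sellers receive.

q' = 556.42; buyers pay $244.3; sellers receive $405.3

Pre-subsidy: 703 - 0.6p = -11 + 1.4p gives p* = 357, q* = 488.8.
With the subsidy, sellers receive ps = pb + 161 for each unit, where pb is the price buyers pay.
Supply in terms of pb becomes qs = -11 + 1.4(pb + 161) = 214.4 + 1.4pb. Setting this equal to demand: 703 - 0.6pb = 214.4 + 1.4pb, so pb = 244.3.
Sellers receive ps = 244.3 + 161 = 405.3; q' = 703 − 0.6·244.3 = 556.42.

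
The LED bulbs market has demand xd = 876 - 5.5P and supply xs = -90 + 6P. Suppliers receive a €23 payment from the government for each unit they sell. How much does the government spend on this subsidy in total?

Pre-subsidy: 876 - 5.5P = -90 + 6P gives P* = 84, x* = 414.
With the subsidy, sellers receive Ps = Pb + 23 for each unit, where Pb is the price buyers pay.
Supply in terms of Pb becomes xs = -90 + 6(Pb + 23) = 48 + 6Pb. Setting this equal to demand: 876 - 5.5Pb = 48 + 6Pb, so Pb = 72.
Sellers receive Ps = 72 + 23 = 95; x' = 876 − 5.5·72 = 480.
Government outlay = subsidy × quantity = 23 × 480 = 11040.

Government cost = €11040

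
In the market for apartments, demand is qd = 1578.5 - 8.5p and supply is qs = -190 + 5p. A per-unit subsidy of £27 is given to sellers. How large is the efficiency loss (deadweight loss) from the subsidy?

Deadweight loss = £1147.5

Pre-subsidy: 1578.5 - 8.5p = -190 + 5p gives p* = 131, q* = 465.
With the subsidy, sellers receive ps = pb + 27 for each unit, where pb is the price buyers pay.
Supply in terms of pb becomes qs = -190 + 5(pb + 27) = -55 + 5pb. Setting this equal to demand: 1578.5 - 8.5pb = -55 + 5pb, so pb = 121.
Sellers receive ps = 121 + 27 = 148; q' = 1578.5 − 8.5·121 = 550.
The subsidy expands output by 550 − 465 = 85 past the efficient level; on those units the gap between marginal cost and willingness to pay runs from 0 up to 27.
DWL = ½ × 27 × 85 = 1147.5.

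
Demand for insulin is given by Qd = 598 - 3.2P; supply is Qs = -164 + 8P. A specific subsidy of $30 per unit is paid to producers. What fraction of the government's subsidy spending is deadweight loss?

Pre-subsidy: 598 - 3.2P = -164 + 8P gives P* = 1905/28, Q* = 2662/7.
With the subsidy, sellers receive Ps = Pb + 30 for each unit, where Pb is the price buyers pay.
Supply in terms of Pb becomes Qs = -164 + 8(Pb + 30) = 76 + 8Pb. Setting this equal to demand: 598 - 3.2Pb = 76 + 8Pb, so Pb = 1305/28.
Sellers receive Ps = 1305/28 + 30 = 2145/28; Q' = 598 − 3.2·(1305/28) = 3142/7.
ΔCS = ½(2662/7 + 3142/7)(1905/28 − 1305/28) = 435300/49; ΔPS = ½(2662/7 + 3142/7)(2145/28 − 1905/28) = 174120/49.
Government spending = 30 × 3142/7 = 94260/7.
DWL = ½ × 30 × (3142/7 − 2662/7) = 7200/7; fraction = (7200/7) / (94260/7) = 120/1571.

DWL / government spending = 120/1571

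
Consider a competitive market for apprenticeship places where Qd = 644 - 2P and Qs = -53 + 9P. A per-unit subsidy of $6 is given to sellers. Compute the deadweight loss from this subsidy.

Pre-subsidy: 644 - 2P = -53 + 9P gives P* = 697/11, Q* = 5690/11.
With the subsidy, sellers receive Ps = Pb + 6 for each unit, where Pb is the price buyers pay.
Supply in terms of Pb becomes Qs = -53 + 9(Pb + 6) = 1 + 9Pb. Setting this equal to demand: 644 - 2Pb = 1 + 9Pb, so Pb = 643/11.
Sellers receive Ps = 643/11 + 6 = 709/11; Q' = 644 − 2·(643/11) = 5798/11.
The subsidy expands output by 5798/11 − 5690/11 = 108/11 past the efficient level; on those units the gap between marginal cost and willingness to pay runs from 0 up to 6.
DWL = ½ × 6 × 108/11 = 324/11.

Deadweight loss = 324/11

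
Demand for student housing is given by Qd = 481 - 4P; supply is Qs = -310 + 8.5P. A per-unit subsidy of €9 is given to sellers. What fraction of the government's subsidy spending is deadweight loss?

Pre-subsidy: 481 - 4P = -310 + 8.5P gives P* = 63.28, Q* = 227.88.
With the subsidy, sellers receive Ps = Pb + 9 for each unit, where Pb is the price buyers pay.
Supply in terms of Pb becomes Qs = -310 + 8.5(Pb + 9) = -233.5 + 8.5Pb. Setting this equal to demand: 481 - 4Pb = -233.5 + 8.5Pb, so Pb = 57.16.
Sellers receive Ps = 57.16 + 9 = 66.16; Q' = 481 − 4·57.16 = 252.36.
ΔCS = ½(227.88 + 252.36)(63.28 − 57.16) = 1469.5344; ΔPS = ½(227.88 + 252.36)(66.16 − 63.28) = 691.5456.
Government spending = 9 × 252.36 = 2271.24.
DWL = ½ × 9 × (252.36 − 227.88) = 110.16; fraction = 110.16 / 2271.24 = 34/701.

DWL / government spending = 34/701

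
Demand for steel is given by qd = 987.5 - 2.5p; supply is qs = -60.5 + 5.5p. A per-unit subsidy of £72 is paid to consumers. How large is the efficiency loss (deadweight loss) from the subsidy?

Pre-subsidy: 987.5 - 2.5p = -60.5 + 5.5p gives p* = 131, q* = 660.
With the rebate, buyers effectively pay pb = ps − 72, where ps is the price sellers receive.
Demand in terms of ps becomes qd = 987.5 − 2.5(ps − 72) = 1167.5 - 2.5ps. Setting this equal to supply: 1167.5 - 2.5ps = -60.5 + 5.5ps, so ps = 153.5.
Buyers pay pb = 153.5 − 72 = 81.5; q' = -60.5 + 5.5·153.5 = 783.75.
The subsidy expands output by 783.75 − 660 = 123.75 past the efficient level; on those units the gap between marginal cost and willingness to pay runs from 0 up to 72.
DWL = ½ × 72 × 123.75 = 4455.

Deadweight loss = £4455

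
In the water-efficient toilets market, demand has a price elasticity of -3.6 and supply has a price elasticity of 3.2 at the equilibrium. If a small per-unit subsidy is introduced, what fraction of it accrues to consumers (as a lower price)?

Consumer share = 8/17

For a small subsidy around the equilibrium, the benefit split depends on the relative slopes, which at a point are proportional to the elasticities.
Buyer share = εs/(εs + |εd|) = 3.2/(3.2 + 3.6) = 8/17; seller share = |εd|/(εs + |εd|) = 9/17.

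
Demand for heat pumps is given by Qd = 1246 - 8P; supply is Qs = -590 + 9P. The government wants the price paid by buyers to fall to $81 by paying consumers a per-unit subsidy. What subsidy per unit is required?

At a buyer price of 81, quantity demanded is 1246 − 8·81 = 598.
Sellers supply 598 only when they receive Ps with -590 + 9·Ps = 598, i.e. Ps = 132.
s = Ps − Pb = 132 − 81 = 51.

Required subsidy s = $51 per unit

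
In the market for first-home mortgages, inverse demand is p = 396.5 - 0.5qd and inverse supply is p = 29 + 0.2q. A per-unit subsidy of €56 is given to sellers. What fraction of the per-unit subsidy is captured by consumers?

Pre-subsidy: 396.5 - 0.5q = 29 + 0.2q gives q* = 525 and p* = 134.
With the subsidy, sellers receive ps = pb + 56 for each unit, where pb is the price buyers pay.
On the curves, pb = 396.5 - 0.5q and ps = 29 + 0.2q; the wedge ps − pb = 56 gives 29 + 0.2q − (396.5 - 0.5q) = 56, so q' = 605.
Then pb = 396.5 − 0.5·605 = 94 and ps = 29 + 0.2·605 = 150.
Buyers' price falls by p* − pb = 134 − 94 = 40; sellers' price rises by ps − p* = 150 − 134 = 16.
So consumers capture 40/56 = 5/7 of each unit of subsidy.

Consumer share = 5/7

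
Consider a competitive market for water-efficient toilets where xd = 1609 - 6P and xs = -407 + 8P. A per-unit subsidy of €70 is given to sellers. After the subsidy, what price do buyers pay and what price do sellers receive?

Buyers pay €104; sellers receive €174

Pre-subsidy: 1609 - 6P = -407 + 8P gives P* = 144, x* = 745.
With the subsidy, sellers receive Ps = Pb + 70 for each unit, where Pb is the price buyers pay.
Supply in terms of Pb becomes xs = -407 + 8(Pb + 70) = 153 + 8Pb. Setting this equal to demand: 1609 - 6Pb = 153 + 8Pb, so Pb = 104.
Sellers receive Ps = 104 + 70 = 174; x' = 1609 − 6·104 = 985.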